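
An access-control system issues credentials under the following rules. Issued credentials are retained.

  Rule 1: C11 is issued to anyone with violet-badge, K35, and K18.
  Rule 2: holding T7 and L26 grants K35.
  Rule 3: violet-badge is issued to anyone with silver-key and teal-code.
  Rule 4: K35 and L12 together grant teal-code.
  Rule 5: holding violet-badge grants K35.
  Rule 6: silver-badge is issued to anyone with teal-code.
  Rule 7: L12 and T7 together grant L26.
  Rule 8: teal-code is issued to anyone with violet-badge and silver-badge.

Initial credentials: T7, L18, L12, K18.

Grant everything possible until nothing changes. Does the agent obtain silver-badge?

Yes

Holding L12 and T7 grants L26 (Rule 7).
Holding T7 and L26 grants K35 (Rule 2).
Holding K35 and L12 grants teal-code (Rule 4).
Holding teal-code grants silver-badge (Rule 6).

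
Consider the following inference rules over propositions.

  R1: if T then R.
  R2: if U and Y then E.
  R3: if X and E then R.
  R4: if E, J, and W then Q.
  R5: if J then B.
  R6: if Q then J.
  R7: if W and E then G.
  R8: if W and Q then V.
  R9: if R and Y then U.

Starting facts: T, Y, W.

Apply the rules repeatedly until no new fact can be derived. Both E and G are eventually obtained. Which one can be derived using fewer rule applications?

E

E: T holds, so R follows (R1). R and Y hold, so U follows (R9). From U and Y, R2 gives E. [3 rule applications]
G: From T, R1 gives R. R and Y hold, so U follows (R9). U and Y hold, so E follows (R2). From W and E, R7 gives G. [4 rule applications]
E needs fewer.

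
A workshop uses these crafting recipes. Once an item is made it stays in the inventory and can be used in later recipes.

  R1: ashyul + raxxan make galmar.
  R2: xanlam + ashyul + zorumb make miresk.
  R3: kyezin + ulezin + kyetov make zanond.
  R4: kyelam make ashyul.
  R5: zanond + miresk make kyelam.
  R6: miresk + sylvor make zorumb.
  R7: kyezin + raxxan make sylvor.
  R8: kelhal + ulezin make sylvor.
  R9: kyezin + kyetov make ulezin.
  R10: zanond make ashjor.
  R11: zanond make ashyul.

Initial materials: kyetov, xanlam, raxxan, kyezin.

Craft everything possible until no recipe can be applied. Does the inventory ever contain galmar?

Yes

kyezin + kyetov → ulezin (R9).
kyezin + ulezin + kyetov → zanond (R3).
Using R11, zanond makes ashyul.
ashyul + raxxan → galmar (R1).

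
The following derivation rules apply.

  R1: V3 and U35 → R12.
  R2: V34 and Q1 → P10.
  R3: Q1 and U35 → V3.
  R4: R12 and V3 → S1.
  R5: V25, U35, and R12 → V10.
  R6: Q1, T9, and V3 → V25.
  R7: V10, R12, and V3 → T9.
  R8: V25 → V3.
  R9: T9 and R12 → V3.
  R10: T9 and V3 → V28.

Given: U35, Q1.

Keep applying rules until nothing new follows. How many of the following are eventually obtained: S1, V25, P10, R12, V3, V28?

3

Q1 and U35 hold, so V3 follows (R3).
V3 and U35 hold, so R12 follows (R1).
R12 and V3 hold, so S1 follows (R4).
S1: reached.
V25 would need Q1, T9, and V3 (R6), but T9 is never established.
P10 would need V34 and Q1 (R2), but V34 is never established.
R12: reached.
V3: reached.
V28 would need T9 and V3 (R10), but T9 is never established.
Reached: S1, R12, and V3 — 3 of the 6.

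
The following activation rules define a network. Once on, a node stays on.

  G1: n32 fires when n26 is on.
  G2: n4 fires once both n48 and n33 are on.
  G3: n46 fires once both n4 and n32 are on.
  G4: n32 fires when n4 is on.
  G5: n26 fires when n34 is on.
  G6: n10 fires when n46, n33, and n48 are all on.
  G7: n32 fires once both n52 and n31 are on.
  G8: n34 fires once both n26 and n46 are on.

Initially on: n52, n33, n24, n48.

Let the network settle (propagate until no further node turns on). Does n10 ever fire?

G2: n48 and n33 on → n4 on.
n4 is on, so n32 fires (G4).
G3: n4 and n32 on → n46 on.
G6: n46, n33, and n48 on → n10 on.

Yes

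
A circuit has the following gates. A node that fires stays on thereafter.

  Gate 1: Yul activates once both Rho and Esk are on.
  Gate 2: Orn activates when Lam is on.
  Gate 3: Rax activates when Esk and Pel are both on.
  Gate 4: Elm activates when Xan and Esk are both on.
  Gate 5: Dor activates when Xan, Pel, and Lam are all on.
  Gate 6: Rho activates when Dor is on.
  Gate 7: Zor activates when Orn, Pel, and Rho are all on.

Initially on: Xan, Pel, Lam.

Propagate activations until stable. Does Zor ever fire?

Yes

Xan, Pel, and Lam are on, so Dor activates (Gate 5).
Gate 2: Lam on → Orn on.
Dor is on, so Rho activates (Gate 6).
Orn, Pel, and Rho are on, so Zor activates (Gate 7).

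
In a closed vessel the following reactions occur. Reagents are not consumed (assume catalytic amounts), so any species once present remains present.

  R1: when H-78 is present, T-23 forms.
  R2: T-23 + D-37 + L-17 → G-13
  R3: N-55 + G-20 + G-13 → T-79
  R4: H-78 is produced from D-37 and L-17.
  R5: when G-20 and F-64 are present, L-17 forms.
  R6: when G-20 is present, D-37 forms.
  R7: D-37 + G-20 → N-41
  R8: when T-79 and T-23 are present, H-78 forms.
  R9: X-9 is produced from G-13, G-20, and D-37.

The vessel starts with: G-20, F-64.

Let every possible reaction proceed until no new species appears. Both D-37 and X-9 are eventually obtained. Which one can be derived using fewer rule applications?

D-37

D-37: G-20 present → D-37 forms (R6). [1 rule application]
X-9: G-20 present → D-37 forms (R6). G-20 and F-64 present → L-17 forms (R5). D-37 and L-17 present → H-78 forms (R4). H-78 present → T-23 forms (R1). T-23, D-37, and L-17 present → G-13 forms (R2). G-13, G-20, and D-37 present → X-9 forms (R9). [6 rule applications]
D-37 needs fewer.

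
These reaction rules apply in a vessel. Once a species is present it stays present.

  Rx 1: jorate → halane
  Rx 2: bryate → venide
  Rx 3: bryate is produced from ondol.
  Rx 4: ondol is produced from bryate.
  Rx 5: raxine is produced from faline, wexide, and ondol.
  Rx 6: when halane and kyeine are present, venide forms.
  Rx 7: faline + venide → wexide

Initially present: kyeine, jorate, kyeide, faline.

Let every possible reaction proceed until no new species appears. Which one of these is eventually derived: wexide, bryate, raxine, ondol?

jorate present → halane forms (Rx 1).
halane and kyeine present → venide forms (Rx 6).
faline and venide present → wexide forms (Rx 7).
bryate would need ondol (Rx 3), but ondol never forms. ondol would need bryate (Rx 4), but bryate never forms. raxine would need faline, wexide, and ondol (Rx 5), but ondol never forms.

wexide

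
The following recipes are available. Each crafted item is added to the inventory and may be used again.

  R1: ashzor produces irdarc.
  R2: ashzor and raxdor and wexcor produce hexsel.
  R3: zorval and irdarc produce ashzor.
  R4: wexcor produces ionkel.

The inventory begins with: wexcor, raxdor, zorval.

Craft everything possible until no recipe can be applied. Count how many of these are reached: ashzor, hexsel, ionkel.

Using R4, wexcor makes ionkel.
ashzor would need zorval and irdarc (R3), but irdarc is never obtained.
hexsel would need ashzor, raxdor, and wexcor (R2), but ashzor is never obtained.
ionkel: reached.
Reached: ionkel — 1 of the 3.

1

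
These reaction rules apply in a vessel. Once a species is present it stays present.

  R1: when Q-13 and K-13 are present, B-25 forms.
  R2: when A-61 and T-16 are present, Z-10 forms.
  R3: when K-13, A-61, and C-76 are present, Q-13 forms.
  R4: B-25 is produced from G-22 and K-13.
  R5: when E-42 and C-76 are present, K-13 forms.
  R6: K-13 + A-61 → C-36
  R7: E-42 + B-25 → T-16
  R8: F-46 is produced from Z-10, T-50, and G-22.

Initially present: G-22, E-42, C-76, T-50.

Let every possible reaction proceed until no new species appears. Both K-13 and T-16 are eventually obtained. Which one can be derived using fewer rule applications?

K-13: E-42 and C-76 present → K-13 forms (R5). [1 rule application]
T-16: E-42 and C-76 present → K-13 forms (R5). G-22 and K-13 present → B-25 forms (R4). E-42 and B-25 present → T-16 forms (R7). [3 rule applications]
K-13 needs fewer.

K-13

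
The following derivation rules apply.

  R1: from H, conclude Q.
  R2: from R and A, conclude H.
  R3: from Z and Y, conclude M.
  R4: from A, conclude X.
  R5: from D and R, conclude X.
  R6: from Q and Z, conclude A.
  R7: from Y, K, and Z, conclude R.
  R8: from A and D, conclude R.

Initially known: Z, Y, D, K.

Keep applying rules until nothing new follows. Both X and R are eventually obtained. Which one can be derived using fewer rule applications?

R: From Y, K, and Z, R7 gives R. [1 rule application]
X: Y, K, and Z hold, so R follows (R7). From D and R, R5 gives X. [2 rule applications]
R needs fewer.

R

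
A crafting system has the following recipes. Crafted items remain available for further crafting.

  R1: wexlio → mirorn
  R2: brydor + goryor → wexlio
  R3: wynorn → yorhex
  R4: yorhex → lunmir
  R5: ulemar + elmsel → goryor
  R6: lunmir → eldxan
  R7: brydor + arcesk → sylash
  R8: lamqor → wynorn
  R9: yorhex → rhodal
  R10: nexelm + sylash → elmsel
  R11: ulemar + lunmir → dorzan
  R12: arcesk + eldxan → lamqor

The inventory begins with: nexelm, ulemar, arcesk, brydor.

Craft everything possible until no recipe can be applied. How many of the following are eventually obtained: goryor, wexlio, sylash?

3

Using R7, brydor and arcesk make sylash.
Using R10, nexelm and sylash make elmsel.
Using R5, ulemar and elmsel make goryor.
Using R2, brydor and goryor make wexlio.
goryor: reached.
wexlio: reached.
sylash: reached.
All 3 are reached.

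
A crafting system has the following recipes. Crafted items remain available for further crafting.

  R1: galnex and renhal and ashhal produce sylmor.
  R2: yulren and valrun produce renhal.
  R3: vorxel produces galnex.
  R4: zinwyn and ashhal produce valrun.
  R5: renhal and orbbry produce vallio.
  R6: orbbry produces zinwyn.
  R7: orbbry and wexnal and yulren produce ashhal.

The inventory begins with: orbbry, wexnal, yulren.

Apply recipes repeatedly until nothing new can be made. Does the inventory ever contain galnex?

No

galnex would need vorxel (R3), but vorxel is never obtained.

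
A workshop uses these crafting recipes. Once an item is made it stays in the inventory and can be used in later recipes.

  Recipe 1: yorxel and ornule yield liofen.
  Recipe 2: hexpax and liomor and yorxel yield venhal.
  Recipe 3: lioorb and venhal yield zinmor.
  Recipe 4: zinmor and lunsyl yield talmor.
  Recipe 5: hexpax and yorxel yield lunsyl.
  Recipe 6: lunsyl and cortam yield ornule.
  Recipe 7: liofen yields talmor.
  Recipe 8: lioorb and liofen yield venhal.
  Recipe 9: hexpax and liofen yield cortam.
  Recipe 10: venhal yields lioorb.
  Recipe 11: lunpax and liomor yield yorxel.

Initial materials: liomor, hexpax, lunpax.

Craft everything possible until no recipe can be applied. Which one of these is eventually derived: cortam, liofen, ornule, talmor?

talmor

Using Recipe 11, lunpax and liomor make yorxel.
Using Recipe 2, hexpax, liomor, and yorxel make venhal.
Using Recipe 5, hexpax and yorxel make lunsyl.
venhal → lioorb (Recipe 10).
lioorb and venhal → zinmor (Recipe 3).
Using Recipe 4, zinmor and lunsyl make talmor.
cortam would need hexpax and liofen (Recipe 9), but liofen is never obtained. ornule would need lunsyl and cortam (Recipe 6), but cortam is never obtained. liofen would need yorxel and ornule (Recipe 1), but ornule is never obtained.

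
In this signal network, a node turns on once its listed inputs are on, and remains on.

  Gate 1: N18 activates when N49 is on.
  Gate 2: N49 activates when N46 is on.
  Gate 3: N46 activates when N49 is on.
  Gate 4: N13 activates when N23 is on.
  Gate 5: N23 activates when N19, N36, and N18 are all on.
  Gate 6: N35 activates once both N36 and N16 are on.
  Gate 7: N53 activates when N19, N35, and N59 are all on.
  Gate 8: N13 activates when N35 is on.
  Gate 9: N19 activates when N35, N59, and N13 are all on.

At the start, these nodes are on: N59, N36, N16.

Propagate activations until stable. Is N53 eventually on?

Gate 6: N36 and N16 on → N35 on.
Gate 8: N35 on → N13 on.
Gate 9: N35, N59, and N13 on → N19 on.
Gate 7: N19, N35, and N59 on → N53 on.

Yes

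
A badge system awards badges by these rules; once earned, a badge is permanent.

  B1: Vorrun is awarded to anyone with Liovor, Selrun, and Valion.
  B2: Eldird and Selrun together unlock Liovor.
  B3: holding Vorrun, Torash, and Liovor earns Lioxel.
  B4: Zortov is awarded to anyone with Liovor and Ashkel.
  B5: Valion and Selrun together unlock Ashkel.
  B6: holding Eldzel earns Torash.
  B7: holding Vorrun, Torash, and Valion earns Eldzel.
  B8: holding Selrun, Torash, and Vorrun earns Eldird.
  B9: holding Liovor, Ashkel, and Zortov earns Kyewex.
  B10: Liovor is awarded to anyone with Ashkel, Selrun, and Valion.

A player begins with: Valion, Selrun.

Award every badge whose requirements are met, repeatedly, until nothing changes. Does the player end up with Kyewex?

With Valion and Selrun, Ashkel is earned (B5).
With Ashkel, Selrun, and Valion, Liovor is earned (B10).
With Liovor and Ashkel, Zortov is earned (B4).
With Liovor, Ashkel, and Zortov, Kyewex is earned (B9).

Yes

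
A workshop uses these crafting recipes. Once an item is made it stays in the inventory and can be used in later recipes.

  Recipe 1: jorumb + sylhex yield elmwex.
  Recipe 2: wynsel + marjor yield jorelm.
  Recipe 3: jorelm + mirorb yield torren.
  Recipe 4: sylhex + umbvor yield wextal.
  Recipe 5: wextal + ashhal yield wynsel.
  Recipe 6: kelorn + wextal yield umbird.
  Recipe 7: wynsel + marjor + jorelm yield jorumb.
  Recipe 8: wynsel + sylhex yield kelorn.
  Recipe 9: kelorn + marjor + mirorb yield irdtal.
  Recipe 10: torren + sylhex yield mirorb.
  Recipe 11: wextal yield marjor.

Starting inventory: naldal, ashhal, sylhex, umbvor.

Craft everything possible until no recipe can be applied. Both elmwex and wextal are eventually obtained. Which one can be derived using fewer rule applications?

wextal

wextal: sylhex + umbvor → wextal (Recipe 4). [1 rule application]
elmwex: Using Recipe 4, sylhex and umbvor make wextal. wextal + ashhal → wynsel (Recipe 5). wextal → marjor (Recipe 11). wynsel + marjor → jorelm (Recipe 2). wynsel + marjor + jorelm → jorumb (Recipe 7). jorumb + sylhex → elmwex (Recipe 1). [6 rule applications]
wextal needs fewer.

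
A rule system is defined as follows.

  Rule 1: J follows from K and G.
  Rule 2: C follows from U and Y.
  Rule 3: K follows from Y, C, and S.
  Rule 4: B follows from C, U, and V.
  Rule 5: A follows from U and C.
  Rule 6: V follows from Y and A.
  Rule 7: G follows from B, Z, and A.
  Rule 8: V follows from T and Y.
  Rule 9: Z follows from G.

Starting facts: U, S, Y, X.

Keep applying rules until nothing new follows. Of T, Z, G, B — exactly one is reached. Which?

B

U and Y hold, so C follows (Rule 2).
U and C hold, so A follows (Rule 5).
From Y and A, Rule 6 gives V.
From C, U, and V, Rule 4 gives B.
G would need B, Z, and A (Rule 7), but Z is never established. Z would need G (Rule 9), but G is never established. No rule produces T, and it is not given.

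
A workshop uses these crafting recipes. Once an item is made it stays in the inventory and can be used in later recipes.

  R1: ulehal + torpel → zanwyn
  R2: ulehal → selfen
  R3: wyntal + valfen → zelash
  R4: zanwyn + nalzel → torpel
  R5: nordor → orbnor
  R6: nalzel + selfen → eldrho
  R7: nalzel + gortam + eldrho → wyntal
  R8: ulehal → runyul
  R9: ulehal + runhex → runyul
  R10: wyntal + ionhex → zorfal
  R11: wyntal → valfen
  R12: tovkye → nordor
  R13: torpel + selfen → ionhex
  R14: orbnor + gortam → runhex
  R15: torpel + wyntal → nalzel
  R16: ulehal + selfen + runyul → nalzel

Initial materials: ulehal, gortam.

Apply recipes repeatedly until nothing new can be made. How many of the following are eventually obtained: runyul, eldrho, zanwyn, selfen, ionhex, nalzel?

ulehal → selfen (R2).
ulehal → runyul (R8).
Using R16, ulehal, selfen, and runyul make nalzel.
nalzel + selfen → eldrho (R6).
runyul: reached.
eldrho: reached.
zanwyn would need ulehal and torpel (R1), but torpel is never obtained.
selfen: reached.
ionhex would need torpel and selfen (R13), but torpel is never obtained.
nalzel: reached.
Reached: runyul, eldrho, selfen, and nalzel — 4 of the 6.

4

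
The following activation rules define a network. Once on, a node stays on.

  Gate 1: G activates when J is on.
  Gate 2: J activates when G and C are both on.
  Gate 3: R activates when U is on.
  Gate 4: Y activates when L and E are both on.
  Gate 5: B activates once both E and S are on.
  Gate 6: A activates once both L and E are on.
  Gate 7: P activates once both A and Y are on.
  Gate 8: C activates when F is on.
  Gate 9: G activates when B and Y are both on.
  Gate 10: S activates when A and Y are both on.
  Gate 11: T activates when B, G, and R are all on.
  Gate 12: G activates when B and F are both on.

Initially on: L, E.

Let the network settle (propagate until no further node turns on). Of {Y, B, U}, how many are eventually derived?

2

Gate 6: L and E on → A on.
L and E are on, so Y activates (Gate 4).
A and Y are on, so S activates (Gate 10).
Gate 5: E and S on → B on.
Y: reached.
B: reached.
No rule produces U, and it is not given.
Reached: Y and B — 2 of the 3.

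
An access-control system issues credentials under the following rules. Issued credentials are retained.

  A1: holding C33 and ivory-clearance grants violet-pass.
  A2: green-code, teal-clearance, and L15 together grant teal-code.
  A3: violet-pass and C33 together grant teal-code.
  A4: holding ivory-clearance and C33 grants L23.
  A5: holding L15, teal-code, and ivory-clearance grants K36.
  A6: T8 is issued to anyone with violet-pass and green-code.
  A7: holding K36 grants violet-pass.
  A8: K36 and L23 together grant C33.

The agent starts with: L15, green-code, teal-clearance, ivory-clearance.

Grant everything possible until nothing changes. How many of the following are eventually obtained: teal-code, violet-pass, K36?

Holding green-code, teal-clearance, and L15 grants teal-code (A2).
Holding L15, teal-code, and ivory-clearance grants K36 (A5).
Holding K36 grants violet-pass (A7).
teal-code: reached.
violet-pass: reached.
K36: reached.
All 3 are reached.

3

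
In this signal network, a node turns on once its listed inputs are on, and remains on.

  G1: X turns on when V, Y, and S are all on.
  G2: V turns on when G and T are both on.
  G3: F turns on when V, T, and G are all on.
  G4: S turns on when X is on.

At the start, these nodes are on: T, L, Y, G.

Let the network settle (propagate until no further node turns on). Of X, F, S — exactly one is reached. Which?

F

G and T are on, so V turns on (G2).
V, T, and G are on, so F turns on (G3).
X would need V, Y, and S (G1), but S never turns on. S would need X (G4), but X never turns on.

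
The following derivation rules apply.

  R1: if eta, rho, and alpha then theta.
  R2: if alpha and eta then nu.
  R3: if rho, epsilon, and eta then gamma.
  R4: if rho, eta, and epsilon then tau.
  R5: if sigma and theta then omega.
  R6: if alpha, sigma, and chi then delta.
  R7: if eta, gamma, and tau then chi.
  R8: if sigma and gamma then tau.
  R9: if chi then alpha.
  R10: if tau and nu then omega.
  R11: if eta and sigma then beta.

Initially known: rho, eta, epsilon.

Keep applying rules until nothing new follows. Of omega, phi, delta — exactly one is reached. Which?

From rho, eta, and epsilon, R4 gives tau.
rho, epsilon, and eta hold, so gamma follows (R3).
From eta, gamma, and tau, R7 gives chi.
chi holds, so alpha follows (R9).
alpha and eta hold, so nu follows (R2).
tau and nu hold, so omega follows (R10).
No rule produces phi, and it is not given. delta would need alpha, sigma, and chi (R6), but sigma is never established.

omega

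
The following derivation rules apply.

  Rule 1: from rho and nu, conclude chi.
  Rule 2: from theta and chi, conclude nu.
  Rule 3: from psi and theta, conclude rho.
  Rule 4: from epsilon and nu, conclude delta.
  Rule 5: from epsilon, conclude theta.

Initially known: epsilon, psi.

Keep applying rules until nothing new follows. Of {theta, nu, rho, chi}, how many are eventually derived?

2

From epsilon, Rule 5 gives theta.
From psi and theta, Rule 3 gives rho.
theta: reached.
nu would need theta and chi (Rule 2), but chi is never established.
rho: reached.
chi would need rho and nu (Rule 1), but nu is never established.
Reached: theta and rho — 2 of the 4.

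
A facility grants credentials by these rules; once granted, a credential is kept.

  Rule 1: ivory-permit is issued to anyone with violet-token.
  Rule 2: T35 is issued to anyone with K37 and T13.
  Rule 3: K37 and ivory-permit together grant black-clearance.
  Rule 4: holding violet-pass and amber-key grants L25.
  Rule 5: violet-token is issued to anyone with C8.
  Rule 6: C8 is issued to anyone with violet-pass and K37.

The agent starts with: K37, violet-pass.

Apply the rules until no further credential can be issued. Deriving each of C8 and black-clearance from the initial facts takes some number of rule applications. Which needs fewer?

C8: Holding violet-pass and K37 grants C8 (Rule 6). [1 rule application]
black-clearance: Holding violet-pass and K37 grants C8 (Rule 6). Holding C8 grants violet-token (Rule 5). Holding violet-token grants ivory-permit (Rule 1). Holding K37 and ivory-permit grants black-clearance (Rule 3). [4 rule applications]
C8 needs fewer.

C8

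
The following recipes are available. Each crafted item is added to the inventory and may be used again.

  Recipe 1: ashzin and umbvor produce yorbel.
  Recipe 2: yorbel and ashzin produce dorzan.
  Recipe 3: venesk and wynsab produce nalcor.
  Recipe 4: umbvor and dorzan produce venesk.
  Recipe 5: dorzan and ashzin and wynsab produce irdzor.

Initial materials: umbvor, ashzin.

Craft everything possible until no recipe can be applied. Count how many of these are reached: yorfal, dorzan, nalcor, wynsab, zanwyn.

1

Using Recipe 1, ashzin and umbvor make yorbel.
yorbel and ashzin → dorzan (Recipe 2).
No rule produces yorfal, and it is not given.
dorzan: reached.
nalcor would need venesk and wynsab (Recipe 3), but wynsab is never obtained.
No rule produces wynsab, and it is not given.
No rule produces zanwyn, and it is not given.
Reached: dorzan — 1 of the 5.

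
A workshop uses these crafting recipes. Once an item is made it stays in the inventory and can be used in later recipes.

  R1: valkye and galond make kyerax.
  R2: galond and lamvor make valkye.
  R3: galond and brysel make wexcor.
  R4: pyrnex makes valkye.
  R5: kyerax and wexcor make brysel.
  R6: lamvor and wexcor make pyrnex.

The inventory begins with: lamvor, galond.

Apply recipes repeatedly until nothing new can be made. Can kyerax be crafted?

Using R2, galond and lamvor make valkye.
Using R1, valkye and galond make kyerax.

Yes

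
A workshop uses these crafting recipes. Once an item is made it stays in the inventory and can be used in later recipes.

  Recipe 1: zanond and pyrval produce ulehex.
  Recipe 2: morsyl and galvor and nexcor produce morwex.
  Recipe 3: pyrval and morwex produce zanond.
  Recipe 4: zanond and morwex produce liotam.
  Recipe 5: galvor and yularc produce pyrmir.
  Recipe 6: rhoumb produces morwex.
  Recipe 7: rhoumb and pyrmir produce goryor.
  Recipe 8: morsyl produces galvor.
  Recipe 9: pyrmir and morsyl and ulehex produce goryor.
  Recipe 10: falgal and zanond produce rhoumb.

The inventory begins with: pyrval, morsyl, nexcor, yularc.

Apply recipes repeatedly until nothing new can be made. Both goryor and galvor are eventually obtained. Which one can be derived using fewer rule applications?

galvor: morsyl → galvor (Recipe 8). [1 rule application]
goryor: morsyl → galvor (Recipe 8). morsyl and galvor and nexcor → morwex (Recipe 2). Using Recipe 5, galvor and yularc make pyrmir. pyrval and morwex → zanond (Recipe 3). Using Recipe 1, zanond and pyrval make ulehex. Using Recipe 9, pyrmir, morsyl, and ulehex make goryor. [6 rule applications]
galvor needs fewer.

galvor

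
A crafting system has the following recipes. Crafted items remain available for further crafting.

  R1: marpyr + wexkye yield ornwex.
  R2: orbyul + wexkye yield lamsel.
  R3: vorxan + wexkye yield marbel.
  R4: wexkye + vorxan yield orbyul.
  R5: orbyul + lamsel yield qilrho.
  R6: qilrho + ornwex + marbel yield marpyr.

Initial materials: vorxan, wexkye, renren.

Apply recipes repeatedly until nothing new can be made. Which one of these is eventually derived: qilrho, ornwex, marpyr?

wexkye + vorxan → orbyul (R4).
Using R2, orbyul and wexkye make lamsel.
Using R5, orbyul and lamsel make qilrho.
marpyr would need qilrho, ornwex, and marbel (R6), but ornwex is never obtained. ornwex would need marpyr and wexkye (R1), but marpyr is never obtained.

qilrho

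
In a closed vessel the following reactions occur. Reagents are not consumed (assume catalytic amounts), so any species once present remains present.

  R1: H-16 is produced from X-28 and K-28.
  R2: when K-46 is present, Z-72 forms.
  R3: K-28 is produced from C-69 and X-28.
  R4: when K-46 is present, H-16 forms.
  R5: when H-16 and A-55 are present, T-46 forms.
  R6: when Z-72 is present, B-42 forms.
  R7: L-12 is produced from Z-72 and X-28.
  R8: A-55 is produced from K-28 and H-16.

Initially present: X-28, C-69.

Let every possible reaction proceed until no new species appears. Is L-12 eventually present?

L-12 would need Z-72 and X-28 (R7), but Z-72 never forms.

No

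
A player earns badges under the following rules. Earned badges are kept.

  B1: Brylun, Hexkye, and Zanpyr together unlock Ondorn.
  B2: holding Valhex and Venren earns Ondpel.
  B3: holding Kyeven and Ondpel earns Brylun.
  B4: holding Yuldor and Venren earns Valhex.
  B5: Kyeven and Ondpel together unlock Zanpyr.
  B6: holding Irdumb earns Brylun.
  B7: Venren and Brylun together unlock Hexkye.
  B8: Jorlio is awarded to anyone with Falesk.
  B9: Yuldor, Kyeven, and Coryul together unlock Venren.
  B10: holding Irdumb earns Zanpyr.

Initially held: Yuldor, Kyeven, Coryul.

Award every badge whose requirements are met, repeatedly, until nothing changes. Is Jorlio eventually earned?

No

Jorlio would need Falesk (B8), but Falesk is never earned.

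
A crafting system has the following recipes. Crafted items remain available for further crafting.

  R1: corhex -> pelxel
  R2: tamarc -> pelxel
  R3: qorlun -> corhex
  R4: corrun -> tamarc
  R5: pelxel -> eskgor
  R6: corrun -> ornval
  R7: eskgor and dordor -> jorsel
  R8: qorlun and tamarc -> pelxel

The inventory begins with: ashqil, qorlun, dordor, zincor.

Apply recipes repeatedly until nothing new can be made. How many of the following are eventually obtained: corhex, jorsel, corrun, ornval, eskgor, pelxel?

Using R3, qorlun makes corhex.
corhex -> pelxel (R1).
pelxel -> eskgor (R5).
Using R7, eskgor and dordor make jorsel.
corhex: reached.
jorsel: reached.
No rule produces corrun, and it is not given.
ornval would need corrun (R6), but corrun is never obtained.
eskgor: reached.
pelxel: reached.
Reached: corhex, jorsel, eskgor, and pelxel — 4 of the 6.

4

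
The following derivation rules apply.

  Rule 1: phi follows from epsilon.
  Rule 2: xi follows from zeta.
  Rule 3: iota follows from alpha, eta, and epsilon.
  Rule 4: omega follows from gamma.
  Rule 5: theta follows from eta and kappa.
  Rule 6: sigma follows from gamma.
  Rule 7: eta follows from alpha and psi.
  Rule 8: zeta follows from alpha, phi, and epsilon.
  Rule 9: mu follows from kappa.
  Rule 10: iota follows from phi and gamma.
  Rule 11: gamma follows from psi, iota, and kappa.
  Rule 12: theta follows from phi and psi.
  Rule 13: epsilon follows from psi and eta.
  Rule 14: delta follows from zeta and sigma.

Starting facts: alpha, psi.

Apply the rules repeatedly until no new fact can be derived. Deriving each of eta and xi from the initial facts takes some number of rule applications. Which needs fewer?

eta

eta: alpha and psi hold, so eta follows (Rule 7). [1 rule application]
xi: alpha and psi hold, so eta follows (Rule 7). From psi and eta, Rule 13 gives epsilon. From epsilon, Rule 1 gives phi. From alpha, phi, and epsilon, Rule 8 gives zeta. From zeta, Rule 2 gives xi. [5 rule applications]
eta needs fewer.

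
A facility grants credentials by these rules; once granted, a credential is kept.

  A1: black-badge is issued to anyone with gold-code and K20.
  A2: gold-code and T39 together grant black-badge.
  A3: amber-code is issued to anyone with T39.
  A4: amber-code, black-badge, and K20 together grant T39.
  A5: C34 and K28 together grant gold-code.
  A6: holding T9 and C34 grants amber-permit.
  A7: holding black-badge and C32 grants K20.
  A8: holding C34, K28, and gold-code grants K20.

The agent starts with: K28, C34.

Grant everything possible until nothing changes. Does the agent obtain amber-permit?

amber-permit would need T9 and C34 (A6), but T9 is never granted.

No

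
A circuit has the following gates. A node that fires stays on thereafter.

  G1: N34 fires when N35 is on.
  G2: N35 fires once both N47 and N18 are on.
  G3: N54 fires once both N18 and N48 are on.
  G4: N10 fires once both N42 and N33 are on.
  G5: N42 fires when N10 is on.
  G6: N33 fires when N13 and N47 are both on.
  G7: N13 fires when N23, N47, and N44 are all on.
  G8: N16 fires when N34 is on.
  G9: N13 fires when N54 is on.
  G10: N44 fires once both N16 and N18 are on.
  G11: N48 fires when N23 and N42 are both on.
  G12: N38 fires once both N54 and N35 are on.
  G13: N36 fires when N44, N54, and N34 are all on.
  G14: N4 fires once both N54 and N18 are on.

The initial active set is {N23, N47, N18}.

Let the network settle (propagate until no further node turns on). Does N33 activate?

Yes

N47 and N18 are on, so N35 fires (G2).
N35 is on, so N34 fires (G1).
N34 is on, so N16 fires (G8).
G10: N16 and N18 on → N44 on.
G7: N23, N47, and N44 on → N13 on.
N13 and N47 are on, so N33 fires (G6).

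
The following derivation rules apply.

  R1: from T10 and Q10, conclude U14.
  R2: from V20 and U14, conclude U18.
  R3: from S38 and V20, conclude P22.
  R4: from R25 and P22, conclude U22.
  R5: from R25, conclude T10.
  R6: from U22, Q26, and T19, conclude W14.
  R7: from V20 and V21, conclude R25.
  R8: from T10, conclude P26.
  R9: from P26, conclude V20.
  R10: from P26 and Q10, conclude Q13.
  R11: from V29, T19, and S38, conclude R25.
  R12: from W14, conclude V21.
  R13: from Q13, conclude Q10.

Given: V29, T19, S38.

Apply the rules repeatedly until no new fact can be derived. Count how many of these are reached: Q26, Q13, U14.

No rule produces Q26, and it is not given.
Q13 would need P26 and Q10 (R10), but Q10 is never established.
U14 would need T10 and Q10 (R1), but Q10 is never established.
None of the 3 are reached.

0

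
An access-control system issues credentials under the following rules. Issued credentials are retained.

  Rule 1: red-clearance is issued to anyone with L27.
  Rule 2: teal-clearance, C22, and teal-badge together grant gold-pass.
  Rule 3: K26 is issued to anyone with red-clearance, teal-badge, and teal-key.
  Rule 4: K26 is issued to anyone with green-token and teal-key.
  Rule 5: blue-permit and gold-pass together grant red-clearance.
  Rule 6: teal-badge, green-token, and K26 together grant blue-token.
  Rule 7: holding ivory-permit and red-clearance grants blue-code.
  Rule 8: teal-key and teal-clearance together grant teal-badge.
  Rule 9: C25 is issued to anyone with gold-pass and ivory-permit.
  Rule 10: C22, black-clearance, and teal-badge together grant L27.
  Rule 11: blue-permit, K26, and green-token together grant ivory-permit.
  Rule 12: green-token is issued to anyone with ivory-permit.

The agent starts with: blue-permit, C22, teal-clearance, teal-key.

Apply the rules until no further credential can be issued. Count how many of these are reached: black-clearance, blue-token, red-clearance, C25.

Holding teal-key and teal-clearance grants teal-badge (Rule 8).
Holding teal-clearance, C22, and teal-badge grants gold-pass (Rule 2).
Holding blue-permit and gold-pass grants red-clearance (Rule 5).
No rule produces black-clearance, and it is not given.
blue-token would need teal-badge, green-token, and K26 (Rule 6), but green-token is never granted.
red-clearance: reached.
C25 would need gold-pass and ivory-permit (Rule 9), but ivory-permit is never granted.
Reached: red-clearance — 1 of the 4.

1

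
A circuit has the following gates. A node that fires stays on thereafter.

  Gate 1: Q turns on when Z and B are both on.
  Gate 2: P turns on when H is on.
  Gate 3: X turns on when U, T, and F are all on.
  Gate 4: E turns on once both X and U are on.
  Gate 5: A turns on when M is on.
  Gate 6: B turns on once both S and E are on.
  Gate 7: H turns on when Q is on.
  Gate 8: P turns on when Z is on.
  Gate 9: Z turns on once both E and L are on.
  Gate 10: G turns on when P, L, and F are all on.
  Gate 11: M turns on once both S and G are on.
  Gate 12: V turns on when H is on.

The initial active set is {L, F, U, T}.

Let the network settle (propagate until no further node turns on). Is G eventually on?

Gate 3: U, T, and F on → X on.
Gate 4: X and U on → E on.
E and L are on, so Z turns on (Gate 9).
Z is on, so P turns on (Gate 8).
Gate 10: P, L, and F on → G on.

Yes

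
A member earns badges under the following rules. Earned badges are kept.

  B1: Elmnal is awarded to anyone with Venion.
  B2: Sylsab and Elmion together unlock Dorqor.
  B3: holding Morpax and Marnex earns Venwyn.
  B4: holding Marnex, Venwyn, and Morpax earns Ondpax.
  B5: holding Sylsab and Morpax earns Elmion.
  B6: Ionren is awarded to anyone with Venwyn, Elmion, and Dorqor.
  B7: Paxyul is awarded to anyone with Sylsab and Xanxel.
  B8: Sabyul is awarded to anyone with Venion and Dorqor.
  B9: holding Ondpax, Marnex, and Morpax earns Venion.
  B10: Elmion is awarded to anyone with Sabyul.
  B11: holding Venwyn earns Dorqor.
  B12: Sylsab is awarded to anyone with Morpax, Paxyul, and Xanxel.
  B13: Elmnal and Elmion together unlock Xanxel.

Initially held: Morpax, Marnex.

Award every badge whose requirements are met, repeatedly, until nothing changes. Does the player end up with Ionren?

Yes

With Morpax and Marnex, Venwyn is earned (B3).
With Marnex, Venwyn, and Morpax, Ondpax is earned (B4).
With Venwyn, Dorqor is earned (B11).
With Ondpax, Marnex, and Morpax, Venion is earned (B9).
With Venion and Dorqor, Sabyul is earned (B8).
With Sabyul, Elmion is earned (B10).
With Venwyn, Elmion, and Dorqor, Ionren is earned (B6).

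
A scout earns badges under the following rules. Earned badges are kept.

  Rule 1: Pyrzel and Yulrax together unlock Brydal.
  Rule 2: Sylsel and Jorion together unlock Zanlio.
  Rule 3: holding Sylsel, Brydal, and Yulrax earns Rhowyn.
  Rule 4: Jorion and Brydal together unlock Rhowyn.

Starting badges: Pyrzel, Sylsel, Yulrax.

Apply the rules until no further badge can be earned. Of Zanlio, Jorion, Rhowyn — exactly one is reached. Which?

With Pyrzel and Yulrax, Brydal is earned (Rule 1).
With Sylsel, Brydal, and Yulrax, Rhowyn is earned (Rule 3).
No rule produces Jorion, and it is not given. Zanlio would need Sylsel and Jorion (Rule 2), but Jorion is never earned.

Rhowyn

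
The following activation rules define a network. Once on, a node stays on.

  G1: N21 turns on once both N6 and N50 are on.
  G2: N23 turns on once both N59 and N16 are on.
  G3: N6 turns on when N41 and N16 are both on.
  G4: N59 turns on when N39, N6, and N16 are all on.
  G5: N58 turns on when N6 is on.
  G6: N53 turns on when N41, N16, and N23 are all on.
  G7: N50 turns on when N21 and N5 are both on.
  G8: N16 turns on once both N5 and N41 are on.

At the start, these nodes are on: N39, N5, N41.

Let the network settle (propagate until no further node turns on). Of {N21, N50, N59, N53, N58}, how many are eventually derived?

3

N5 and N41 are on, so N16 turns on (G8).
G3: N41 and N16 on → N6 on.
N39, N6, and N16 are on, so N59 turns on (G4).
G5: N6 on → N58 on.
G2: N59 and N16 on → N23 on.
N41, N16, and N23 are on, so N53 turns on (G6).
N21 would need N6 and N50 (G1), but N50 never turns on.
N50 would need N21 and N5 (G7), but N21 never turns on.
N59: reached.
N53: reached.
N58: reached.
Reached: N59, N53, and N58 — 3 of the 5.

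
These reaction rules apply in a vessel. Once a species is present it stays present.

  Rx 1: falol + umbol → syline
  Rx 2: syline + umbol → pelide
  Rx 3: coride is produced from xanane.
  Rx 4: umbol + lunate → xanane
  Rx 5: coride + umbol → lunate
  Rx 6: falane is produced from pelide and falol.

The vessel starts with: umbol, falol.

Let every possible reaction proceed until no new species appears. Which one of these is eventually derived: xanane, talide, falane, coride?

falane

falol and umbol present → syline forms (Rx 1).
syline and umbol present → pelide forms (Rx 2).
pelide and falol present → falane forms (Rx 6).
No rule produces talide, and it is not given. xanane would need umbol and lunate (Rx 4), but lunate never forms. coride would need xanane (Rx 3), but xanane never forms.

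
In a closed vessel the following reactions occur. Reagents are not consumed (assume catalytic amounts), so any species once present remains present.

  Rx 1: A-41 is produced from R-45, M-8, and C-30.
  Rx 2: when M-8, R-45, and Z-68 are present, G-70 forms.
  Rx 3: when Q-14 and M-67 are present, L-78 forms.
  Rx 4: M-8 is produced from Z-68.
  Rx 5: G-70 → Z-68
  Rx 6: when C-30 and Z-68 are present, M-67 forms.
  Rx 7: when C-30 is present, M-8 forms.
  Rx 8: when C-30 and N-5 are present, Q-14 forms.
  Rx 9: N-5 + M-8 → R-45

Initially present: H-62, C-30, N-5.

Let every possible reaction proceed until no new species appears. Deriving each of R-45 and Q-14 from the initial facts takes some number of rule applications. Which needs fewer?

Q-14

Q-14: C-30 and N-5 present → Q-14 forms (Rx 8). [1 rule application]
R-45: C-30 present → M-8 forms (Rx 7). N-5 and M-8 present → R-45 forms (Rx 9). [2 rule applications]
Q-14 needs fewer.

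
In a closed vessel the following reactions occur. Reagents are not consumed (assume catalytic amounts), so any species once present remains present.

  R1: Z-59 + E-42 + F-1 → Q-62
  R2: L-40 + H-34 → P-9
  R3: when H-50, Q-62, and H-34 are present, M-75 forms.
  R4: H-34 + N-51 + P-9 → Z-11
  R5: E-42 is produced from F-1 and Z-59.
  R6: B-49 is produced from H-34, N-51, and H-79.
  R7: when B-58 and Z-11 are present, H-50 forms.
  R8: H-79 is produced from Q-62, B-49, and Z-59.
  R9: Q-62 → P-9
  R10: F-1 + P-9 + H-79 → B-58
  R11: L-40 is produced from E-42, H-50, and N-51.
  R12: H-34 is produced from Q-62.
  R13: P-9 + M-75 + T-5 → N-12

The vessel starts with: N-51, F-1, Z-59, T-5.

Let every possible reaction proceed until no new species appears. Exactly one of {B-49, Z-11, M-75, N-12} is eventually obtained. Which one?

F-1 and Z-59 present → E-42 forms (R5).
Z-59, E-42, and F-1 present → Q-62 forms (R1).
Q-62 present → H-34 forms (R12).
Q-62 present → P-9 forms (R9).
H-34, N-51, and P-9 present → Z-11 forms (R4).
M-75 would need H-50, Q-62, and H-34 (R3), but H-50 never forms. B-49 would need H-34, N-51, and H-79 (R6), but H-79 never forms. N-12 would need P-9, M-75, and T-5 (R13), but M-75 never forms.

Z-11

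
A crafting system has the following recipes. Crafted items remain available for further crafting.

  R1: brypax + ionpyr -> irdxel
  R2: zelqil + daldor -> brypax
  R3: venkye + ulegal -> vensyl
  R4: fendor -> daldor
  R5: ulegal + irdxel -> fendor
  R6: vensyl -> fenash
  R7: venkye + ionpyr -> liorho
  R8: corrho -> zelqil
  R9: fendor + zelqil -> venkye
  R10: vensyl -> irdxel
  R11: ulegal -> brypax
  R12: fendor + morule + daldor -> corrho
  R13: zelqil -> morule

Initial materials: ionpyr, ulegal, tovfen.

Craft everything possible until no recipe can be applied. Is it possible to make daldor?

Yes

ulegal -> brypax (R11).
Using R1, brypax and ionpyr make irdxel.
ulegal + irdxel -> fendor (R5).
fendor -> daldor (R4).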